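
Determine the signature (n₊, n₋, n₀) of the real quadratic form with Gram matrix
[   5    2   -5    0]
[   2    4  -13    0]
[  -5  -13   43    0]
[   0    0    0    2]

Answer: (4, 0, 0)

Derivation:
step 0: pivot 5 → sign +
step 1: pivot 16/5 → sign +
step 2: pivot 3/16 → sign +
step 3: pivot 2 → sign +
signature = (4, 0, 0)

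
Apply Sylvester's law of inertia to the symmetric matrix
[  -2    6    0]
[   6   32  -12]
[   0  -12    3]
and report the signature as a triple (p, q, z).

step 0: pivot -2 → sign −
step 1: pivot 50 → sign +
step 2: pivot 3/25 → sign +
signature = (2, 1, 0)

Answer: (2, 1, 0)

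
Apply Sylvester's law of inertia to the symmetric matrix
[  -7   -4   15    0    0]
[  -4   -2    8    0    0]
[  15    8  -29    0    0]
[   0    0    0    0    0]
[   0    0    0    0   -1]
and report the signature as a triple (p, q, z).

step 0: pivot -7 → sign −
step 1: pivot 2/7 → sign +
step 2: pivot 2 → sign +
step 3: pivot -1 → sign −
step 4: row/col 4 already zero → sign 0
signature = (2, 2, 1)

Answer: (2, 2, 1)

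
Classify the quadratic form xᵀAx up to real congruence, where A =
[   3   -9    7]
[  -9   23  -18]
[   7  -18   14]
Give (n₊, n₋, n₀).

step 0: pivot 3 → sign +
step 1: pivot -4 → sign −
step 2: pivot -1/12 → sign −
signature = (1, 2, 0)

Answer: (1, 2, 0)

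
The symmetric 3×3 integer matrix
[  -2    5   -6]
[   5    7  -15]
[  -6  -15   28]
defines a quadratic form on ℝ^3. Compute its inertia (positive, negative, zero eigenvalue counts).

Answer: (1, 2, 0)

Derivation:
step 0: pivot -2 → sign −
step 1: pivot 39/2 → sign +
step 2: pivot -2/13 → sign −
signature = (1, 2, 0)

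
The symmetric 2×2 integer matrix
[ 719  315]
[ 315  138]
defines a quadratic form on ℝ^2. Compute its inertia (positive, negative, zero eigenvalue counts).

Answer: (1, 1, 0)

Derivation:
step 0: pivot 719 → sign +
step 1: pivot -3/719 → sign −
signature = (1, 1, 0)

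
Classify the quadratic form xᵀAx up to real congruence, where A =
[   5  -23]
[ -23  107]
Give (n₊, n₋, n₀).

Answer: (2, 0, 0)

Derivation:
step 0: pivot 5 → sign +
step 1: pivot 6/5 → sign +
signature = (2, 0, 0)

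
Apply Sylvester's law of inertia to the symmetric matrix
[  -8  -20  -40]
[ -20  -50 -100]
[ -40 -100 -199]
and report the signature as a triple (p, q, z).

Answer: (1, 1, 1)

Derivation:
step 0: pivot -8 → sign −
step 1: pivot 1 → sign +
step 2: row/col 2 already zero → sign 0
signature = (1, 1, 1)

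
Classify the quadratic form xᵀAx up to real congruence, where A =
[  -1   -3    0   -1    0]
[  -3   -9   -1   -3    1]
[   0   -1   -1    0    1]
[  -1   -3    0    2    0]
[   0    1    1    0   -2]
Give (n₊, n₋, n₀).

step 0: pivot -1 → sign −
step 1: pivot -1 → sign −
step 2: pivot 1 → sign +
step 3: pivot 3 → sign +
step 4: pivot -1 → sign −
signature = (2, 3, 0)

Answer: (2, 3, 0)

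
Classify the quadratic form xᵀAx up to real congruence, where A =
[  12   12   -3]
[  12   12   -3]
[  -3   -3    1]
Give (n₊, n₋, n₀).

step 0: pivot 12 → sign +
step 1: pivot 1/4 → sign +
step 2: row/col 2 already zero → sign 0
signature = (2, 0, 1)

Answer: (2, 0, 1)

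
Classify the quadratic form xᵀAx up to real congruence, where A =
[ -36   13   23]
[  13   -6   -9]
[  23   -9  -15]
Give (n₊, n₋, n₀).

step 0: pivot -36 → sign −
step 1: pivot -47/36 → sign −
step 2: pivot 3/47 → sign +
signature = (1, 2, 0)

Answer: (1, 2, 0)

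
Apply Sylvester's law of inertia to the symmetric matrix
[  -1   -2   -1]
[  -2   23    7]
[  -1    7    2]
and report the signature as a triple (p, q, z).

step 0: pivot -1 → sign −
step 1: pivot 27 → sign +
step 2: row/col 2 already zero → sign 0
signature = (1, 1, 1)

Answer: (1, 1, 1)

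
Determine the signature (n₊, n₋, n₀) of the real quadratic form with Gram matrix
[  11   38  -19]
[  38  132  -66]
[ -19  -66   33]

step 0: pivot 11 → sign +
step 1: pivot 8/11 → sign +
step 2: row/col 2 already zero → sign 0
signature = (2, 0, 1)

Answer: (2, 0, 1)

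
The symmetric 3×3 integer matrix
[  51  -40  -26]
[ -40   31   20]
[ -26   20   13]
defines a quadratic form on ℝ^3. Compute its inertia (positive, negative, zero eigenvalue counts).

step 0: pivot 51 → sign +
step 1: pivot -19/51 → sign −
step 2: pivot 3/19 → sign +
signature = (2, 1, 0)

Answer: (2, 1, 0)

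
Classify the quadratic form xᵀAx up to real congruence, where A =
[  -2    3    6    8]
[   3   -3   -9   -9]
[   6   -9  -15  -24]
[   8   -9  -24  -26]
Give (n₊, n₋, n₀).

Answer: (2, 1, 1)

Derivation:
step 0: pivot -2 → sign −
step 1: pivot 3/2 → sign +
step 2: pivot 3 → sign +
step 3: row/col 3 already zero → sign 0
signature = (2, 1, 1)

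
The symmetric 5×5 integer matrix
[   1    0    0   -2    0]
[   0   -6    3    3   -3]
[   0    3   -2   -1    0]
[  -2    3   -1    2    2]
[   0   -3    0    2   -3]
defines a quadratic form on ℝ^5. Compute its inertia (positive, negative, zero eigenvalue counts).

step 0: pivot 1 → sign +
step 1: pivot -6 → sign −
step 2: pivot -1/2 → sign −
step 3: pivot 3 → sign +
step 4: pivot -1/3 → sign −
signature = (2, 3, 0)

Answer: (2, 3, 0)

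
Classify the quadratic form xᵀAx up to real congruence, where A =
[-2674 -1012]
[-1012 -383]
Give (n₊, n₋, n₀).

Answer: (1, 1, 0)

Derivation:
step 0: pivot -2674 → sign −
step 1: pivot 1/1337 → sign +
signature = (1, 1, 0)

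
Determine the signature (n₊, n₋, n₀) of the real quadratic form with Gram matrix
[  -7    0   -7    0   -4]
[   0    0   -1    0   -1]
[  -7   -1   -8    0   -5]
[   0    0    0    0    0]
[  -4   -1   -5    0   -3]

step 0: pivot -7 → sign −
step 1: pivot -1 → sign −
step 2: pivot 1 → sign +
step 3: pivot 2/7 → sign +
step 4: row/col 4 already zero → sign 0
signature = (2, 2, 1)

Answer: (2, 2, 1)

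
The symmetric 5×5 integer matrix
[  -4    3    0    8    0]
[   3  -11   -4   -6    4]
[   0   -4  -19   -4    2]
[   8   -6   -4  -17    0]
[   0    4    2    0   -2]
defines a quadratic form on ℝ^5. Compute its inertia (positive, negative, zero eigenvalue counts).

Answer: (0, 5, 0)

Derivation:
step 0: pivot -4 → sign −
step 1: pivot -35/4 → sign −
step 2: pivot -601/35 → sign −
step 3: pivot -41/601 → sign −
step 4: pivot -6/41 → sign −
signature = (0, 5, 0)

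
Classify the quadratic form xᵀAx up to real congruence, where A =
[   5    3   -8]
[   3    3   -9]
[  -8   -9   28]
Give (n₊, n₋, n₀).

step 0: pivot 5 → sign +
step 1: pivot 6/5 → sign +
step 2: pivot 1/2 → sign +
signature = (3, 0, 0)

Answer: (3, 0, 0)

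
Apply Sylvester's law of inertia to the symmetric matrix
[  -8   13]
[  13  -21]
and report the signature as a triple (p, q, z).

Answer: (1, 1, 0)

Derivation:
step 0: pivot -8 → sign −
step 1: pivot 1/8 → sign +
signature = (1, 1, 0)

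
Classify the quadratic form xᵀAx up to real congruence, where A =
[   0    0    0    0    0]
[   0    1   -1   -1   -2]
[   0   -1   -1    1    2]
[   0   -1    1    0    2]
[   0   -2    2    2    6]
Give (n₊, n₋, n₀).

step 0: pivot 1 → sign +
step 1: pivot -2 → sign −
step 2: pivot -1 → sign −
step 3: pivot 2 → sign +
step 4: row/col 4 already zero → sign 0
signature = (2, 2, 1)

Answer: (2, 2, 1)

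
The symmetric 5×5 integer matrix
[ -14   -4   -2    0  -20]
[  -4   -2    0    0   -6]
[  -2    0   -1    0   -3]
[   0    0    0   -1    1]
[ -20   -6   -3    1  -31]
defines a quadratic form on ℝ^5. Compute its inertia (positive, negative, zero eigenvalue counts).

step 0: pivot -14 → sign −
step 1: pivot -6/7 → sign −
step 2: pivot -1/3 → sign −
step 3: pivot -1 → sign −
step 4: pivot -1 → sign −
signature = (0, 5, 0)

Answer: (0, 5, 0)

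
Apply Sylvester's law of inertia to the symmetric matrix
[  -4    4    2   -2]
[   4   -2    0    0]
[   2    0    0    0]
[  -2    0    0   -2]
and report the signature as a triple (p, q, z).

Answer: (1, 3, 0)

Derivation:
step 0: pivot -4 → sign −
step 1: pivot 2 → sign +
step 2: pivot -1 → sign −
step 3: pivot -2 → sign −
signature = (1, 3, 0)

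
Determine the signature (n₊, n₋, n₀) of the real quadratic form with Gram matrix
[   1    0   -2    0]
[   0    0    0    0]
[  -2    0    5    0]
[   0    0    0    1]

Answer: (3, 0, 1)

Derivation:
step 0: pivot 1 → sign +
step 1: pivot 1 → sign +
step 2: pivot 1 → sign +
step 3: row/col 3 already zero → sign 0
signature = (3, 0, 1)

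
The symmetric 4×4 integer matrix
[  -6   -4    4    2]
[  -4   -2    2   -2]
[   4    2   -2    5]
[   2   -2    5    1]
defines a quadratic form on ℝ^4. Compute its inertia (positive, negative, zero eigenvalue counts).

step 0: pivot -6 → sign −
step 1: pivot 2/3 → sign +
step 2: pivot -15 → sign −
step 3: pivot 3/5 → sign +
signature = (2, 2, 0)

Answer: (2, 2, 0)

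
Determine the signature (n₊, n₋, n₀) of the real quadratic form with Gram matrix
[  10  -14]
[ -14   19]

step 0: pivot 10 → sign +
step 1: pivot -3/5 → sign −
signature = (1, 1, 0)

Answer: (1, 1, 0)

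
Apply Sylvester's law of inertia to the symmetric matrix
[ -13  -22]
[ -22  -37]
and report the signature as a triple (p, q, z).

step 0: pivot -13 → sign −
step 1: pivot 3/13 → sign +
signature = (1, 1, 0)

Answer: (1, 1, 0)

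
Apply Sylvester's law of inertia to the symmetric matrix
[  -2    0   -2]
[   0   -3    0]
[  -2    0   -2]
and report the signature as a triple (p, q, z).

step 0: pivot -2 → sign −
step 1: pivot -3 → sign −
step 2: row/col 2 already zero → sign 0
signature = (0, 2, 1)

Answer: (0, 2, 1)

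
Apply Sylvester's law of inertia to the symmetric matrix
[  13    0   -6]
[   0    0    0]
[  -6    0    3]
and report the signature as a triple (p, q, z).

Answer: (2, 0, 1)

Derivation:
step 0: pivot 13 → sign +
step 1: pivot 3/13 → sign +
step 2: row/col 2 already zero → sign 0
signature = (2, 0, 1)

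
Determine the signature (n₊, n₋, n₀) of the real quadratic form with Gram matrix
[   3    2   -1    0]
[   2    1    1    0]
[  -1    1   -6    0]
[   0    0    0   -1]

Answer: (2, 2, 0)

Derivation:
step 0: pivot 3 → sign +
step 1: pivot -1/3 → sign −
step 2: pivot 2 → sign +
step 3: pivot -1 → sign −
signature = (2, 2, 0)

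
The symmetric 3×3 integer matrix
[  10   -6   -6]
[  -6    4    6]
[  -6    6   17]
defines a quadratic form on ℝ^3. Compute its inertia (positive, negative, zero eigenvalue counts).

Answer: (2, 1, 0)

Derivation:
step 0: pivot 10 → sign +
step 1: pivot 2/5 → sign +
step 2: pivot -1 → sign −
signature = (2, 1, 0)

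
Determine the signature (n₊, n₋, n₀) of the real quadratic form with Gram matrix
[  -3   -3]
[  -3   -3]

step 0: pivot -3 → sign −
step 1: row/col 1 already zero → sign 0
signature = (0, 1, 1)

Answer: (0, 1, 1)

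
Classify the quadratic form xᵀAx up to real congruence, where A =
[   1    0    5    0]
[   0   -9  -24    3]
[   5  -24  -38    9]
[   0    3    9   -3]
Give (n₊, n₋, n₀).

Answer: (2, 2, 0)

Derivation:
step 0: pivot 1 → sign +
step 1: pivot -9 → sign −
step 2: pivot 1 → sign +
step 3: pivot -3 → sign −
signature = (2, 2, 0)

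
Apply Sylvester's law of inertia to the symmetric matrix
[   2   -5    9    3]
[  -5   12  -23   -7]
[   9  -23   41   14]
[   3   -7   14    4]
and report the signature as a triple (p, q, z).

Answer: (2, 1, 1)

Derivation:
step 0: pivot 2 → sign +
step 1: pivot -1/2 → sign −
step 2: pivot 1 → sign +
step 3: row/col 3 already zero → sign 0
signature = (2, 1, 1)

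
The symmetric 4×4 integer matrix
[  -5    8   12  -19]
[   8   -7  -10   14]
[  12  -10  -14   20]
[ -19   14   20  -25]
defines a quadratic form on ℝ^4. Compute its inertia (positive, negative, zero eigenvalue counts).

step 0: pivot -5 → sign −
step 1: pivot 29/5 → sign +
step 2: pivot 6/29 → sign +
step 3: row/col 3 already zero → sign 0
signature = (2, 1, 1)

Answer: (2, 1, 1)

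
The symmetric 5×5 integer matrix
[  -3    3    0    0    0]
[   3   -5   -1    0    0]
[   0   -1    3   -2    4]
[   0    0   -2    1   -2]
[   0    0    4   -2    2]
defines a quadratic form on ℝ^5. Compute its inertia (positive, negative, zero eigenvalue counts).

Answer: (1, 4, 0)

Derivation:
step 0: pivot -3 → sign −
step 1: pivot -2 → sign −
step 2: pivot 7/2 → sign +
step 3: pivot -1/7 → sign −
step 4: pivot -2 → sign −
signature = (1, 4, 0)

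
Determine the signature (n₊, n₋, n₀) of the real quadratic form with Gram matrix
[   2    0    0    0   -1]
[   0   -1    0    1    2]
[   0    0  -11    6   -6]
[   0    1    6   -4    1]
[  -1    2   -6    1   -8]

Answer: (2, 3, 0)

Derivation:
step 0: pivot 2 → sign +
step 1: pivot -1 → sign −
step 2: pivot -11 → sign −
step 3: pivot 3/11 → sign +
step 4: pivot -3/2 → sign −
signature = (2, 3, 0)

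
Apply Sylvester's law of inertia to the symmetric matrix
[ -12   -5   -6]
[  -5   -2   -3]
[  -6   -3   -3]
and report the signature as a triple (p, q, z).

step 0: pivot -12 → sign −
step 1: pivot 1/12 → sign +
step 2: pivot -3 → sign −
signature = (1, 2, 0)

Answer: (1, 2, 0)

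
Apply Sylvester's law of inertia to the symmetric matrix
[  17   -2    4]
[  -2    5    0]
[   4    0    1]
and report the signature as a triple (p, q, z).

Answer: (3, 0, 0)

Derivation:
step 0: pivot 17 → sign +
step 1: pivot 81/17 → sign +
step 2: pivot 1/81 → sign +
signature = (3, 0, 0)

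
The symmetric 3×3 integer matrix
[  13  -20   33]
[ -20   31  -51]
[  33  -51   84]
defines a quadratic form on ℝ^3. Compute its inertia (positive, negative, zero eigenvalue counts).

step 0: pivot 13 → sign +
step 1: pivot 3/13 → sign +
step 2: row/col 2 already zero → sign 0
signature = (2, 0, 1)

Answer: (2, 0, 1)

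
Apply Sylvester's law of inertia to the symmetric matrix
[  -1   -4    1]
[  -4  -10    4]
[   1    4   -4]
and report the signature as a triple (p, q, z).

Answer: (1, 2, 0)

Derivation:
step 0: pivot -1 → sign −
step 1: pivot 6 → sign +
step 2: pivot -3 → sign −
signature = (1, 2, 0)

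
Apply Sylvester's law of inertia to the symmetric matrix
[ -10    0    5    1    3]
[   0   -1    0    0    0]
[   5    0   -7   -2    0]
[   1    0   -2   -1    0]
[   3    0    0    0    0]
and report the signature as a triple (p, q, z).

Answer: (1, 4, 0)

Derivation:
step 0: pivot -10 → sign −
step 1: pivot -1 → sign −
step 2: pivot -9/2 → sign −
step 3: pivot -2/5 → sign −
step 4: pivot 3/2 → sign +
signature = (1, 4, 0)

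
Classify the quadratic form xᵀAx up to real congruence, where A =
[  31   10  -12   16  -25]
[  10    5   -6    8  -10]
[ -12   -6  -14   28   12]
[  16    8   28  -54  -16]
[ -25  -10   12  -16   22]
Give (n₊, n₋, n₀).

Answer: (2, 3, 0)

Derivation:
step 0: pivot 31 → sign +
step 1: pivot 55/31 → sign +
step 2: pivot -106/5 → sign −
step 3: pivot -6/53 → sign −
step 4: pivot -3/11 → sign −
signature = (2, 3, 0)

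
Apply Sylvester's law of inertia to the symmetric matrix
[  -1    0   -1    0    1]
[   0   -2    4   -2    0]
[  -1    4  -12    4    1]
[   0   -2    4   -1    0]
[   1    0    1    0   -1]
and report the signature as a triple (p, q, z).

step 0: pivot -1 → sign −
step 1: pivot -2 → sign −
step 2: pivot -3 → sign −
step 3: pivot 1 → sign +
step 4: row/col 4 already zero → sign 0
signature = (1, 3, 1)

Answer: (1, 3, 1)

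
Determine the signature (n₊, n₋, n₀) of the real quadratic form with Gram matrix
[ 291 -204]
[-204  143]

step 0: pivot 291 → sign +
step 1: pivot -1/97 → sign −
signature = (1, 1, 0)

Answer: (1, 1, 0)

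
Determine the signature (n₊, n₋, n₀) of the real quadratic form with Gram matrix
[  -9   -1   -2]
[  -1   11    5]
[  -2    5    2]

step 0: pivot -9 → sign −
step 1: pivot 100/9 → sign +
step 2: pivot -1/100 → sign −
signature = (1, 2, 0)

Answer: (1, 2, 0)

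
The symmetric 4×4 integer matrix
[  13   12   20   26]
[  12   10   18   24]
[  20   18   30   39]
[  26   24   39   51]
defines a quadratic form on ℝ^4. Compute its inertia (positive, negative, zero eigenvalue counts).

Answer: (2, 2, 0)

Derivation:
step 0: pivot 13 → sign +
step 1: pivot -14/13 → sign −
step 2: pivot -4/7 → sign −
step 3: pivot 3/4 → sign +
signature = (2, 2, 0)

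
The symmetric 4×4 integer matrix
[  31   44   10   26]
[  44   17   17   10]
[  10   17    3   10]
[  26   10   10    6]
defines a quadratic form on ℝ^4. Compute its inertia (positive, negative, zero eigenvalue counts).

step 0: pivot 31 → sign +
step 1: pivot -1409/31 → sign −
step 2: pivot -74/1409 → sign −
step 3: pivot 6/37 → sign +
signature = (2, 2, 0)

Answer: (2, 2, 0)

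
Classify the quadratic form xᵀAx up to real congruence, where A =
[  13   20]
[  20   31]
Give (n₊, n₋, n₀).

Answer: (2, 0, 0)

Derivation:
step 0: pivot 13 → sign +
step 1: pivot 3/13 → sign +
signature = (2, 0, 0)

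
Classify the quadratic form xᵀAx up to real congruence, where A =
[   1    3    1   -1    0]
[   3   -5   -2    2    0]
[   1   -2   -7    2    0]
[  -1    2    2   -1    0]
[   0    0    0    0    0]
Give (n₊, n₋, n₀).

step 0: pivot 1 → sign +
step 1: pivot -14 → sign −
step 2: pivot -87/14 → sign −
step 3: pivot 2/87 → sign +
step 4: row/col 4 already zero → sign 0
signature = (2, 2, 1)

Answer: (2, 2, 1)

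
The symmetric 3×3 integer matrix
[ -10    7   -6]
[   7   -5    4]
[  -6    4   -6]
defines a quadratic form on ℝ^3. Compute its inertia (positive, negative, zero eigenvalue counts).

Answer: (0, 3, 0)

Derivation:
step 0: pivot -10 → sign −
step 1: pivot -1/10 → sign −
step 2: pivot -2 → sign −
signature = (0, 3, 0)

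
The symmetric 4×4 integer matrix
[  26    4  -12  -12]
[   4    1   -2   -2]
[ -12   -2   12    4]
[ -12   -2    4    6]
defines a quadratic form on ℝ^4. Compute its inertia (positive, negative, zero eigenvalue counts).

step 0: pivot 26 → sign +
step 1: pivot 5/13 → sign +
step 2: pivot 32/5 → sign +
step 3: row/col 3 already zero → sign 0
signature = (3, 0, 1)

Answer: (3, 0, 1)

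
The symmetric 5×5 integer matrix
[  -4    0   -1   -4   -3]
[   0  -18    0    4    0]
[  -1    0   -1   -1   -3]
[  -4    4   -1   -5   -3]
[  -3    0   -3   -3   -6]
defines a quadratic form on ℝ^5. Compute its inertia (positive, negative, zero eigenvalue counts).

Answer: (1, 4, 0)

Derivation:
step 0: pivot -4 → sign −
step 1: pivot -18 → sign −
step 2: pivot -3/4 → sign −
step 3: pivot -1/9 → sign −
step 4: pivot 3 → sign +
signature = (1, 4, 0)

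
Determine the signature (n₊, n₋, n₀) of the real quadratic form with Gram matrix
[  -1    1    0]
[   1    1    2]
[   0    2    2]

step 0: pivot -1 → sign −
step 1: pivot 2 → sign +
step 2: row/col 2 already zero → sign 0
signature = (1, 1, 1)

Answer: (1, 1, 1)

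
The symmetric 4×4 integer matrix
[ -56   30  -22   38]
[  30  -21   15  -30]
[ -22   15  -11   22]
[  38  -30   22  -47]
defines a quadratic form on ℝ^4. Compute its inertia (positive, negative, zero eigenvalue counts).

Answer: (0, 3, 1)

Derivation:
step 0: pivot -56 → sign −
step 1: pivot -69/14 → sign −
step 2: pivot -6/23 → sign −
step 3: row/col 3 already zero → sign 0
signature = (0, 3, 1)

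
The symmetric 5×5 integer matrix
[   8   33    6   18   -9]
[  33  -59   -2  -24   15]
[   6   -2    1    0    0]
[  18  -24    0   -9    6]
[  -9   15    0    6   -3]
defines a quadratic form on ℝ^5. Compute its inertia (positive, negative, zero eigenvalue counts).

step 0: pivot 8 → sign +
step 1: pivot -1561/8 → sign −
step 2: pivot 261/1561 → sign +
step 3: pivot -1/29 → sign −
step 4: row/col 4 already zero → sign 0
signature = (2, 2, 1)

Answer: (2, 2, 1)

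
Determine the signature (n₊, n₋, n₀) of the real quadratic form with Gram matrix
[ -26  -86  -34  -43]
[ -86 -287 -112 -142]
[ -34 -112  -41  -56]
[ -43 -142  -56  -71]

step 0: pivot -26 → sign −
step 1: pivot -33/13 → sign −
step 2: pivot 39/11 → sign +
step 3: pivot 3/26 → sign +
signature = (2, 2, 0)

Answer: (2, 2, 0)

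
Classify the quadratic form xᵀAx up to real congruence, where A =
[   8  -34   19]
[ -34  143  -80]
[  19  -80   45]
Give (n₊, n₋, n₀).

step 0: pivot 8 → sign +
step 1: pivot -3/2 → sign −
step 2: pivot 1/4 → sign +
signature = (2, 1, 0)

Answer: (2, 1, 0)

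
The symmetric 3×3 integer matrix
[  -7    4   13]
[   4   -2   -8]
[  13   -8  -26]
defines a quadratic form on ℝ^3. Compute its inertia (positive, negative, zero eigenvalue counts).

step 0: pivot -7 → sign −
step 1: pivot 2/7 → sign +
step 2: pivot -3 → sign −
signature = (1, 2, 0)

Answer: (1, 2, 0)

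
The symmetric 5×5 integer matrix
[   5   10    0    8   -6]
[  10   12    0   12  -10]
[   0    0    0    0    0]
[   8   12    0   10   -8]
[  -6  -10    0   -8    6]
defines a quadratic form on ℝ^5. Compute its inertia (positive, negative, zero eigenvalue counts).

Answer: (1, 3, 1)

Derivation:
step 0: pivot 5 → sign +
step 1: pivot -8 → sign −
step 2: pivot -4/5 → sign −
step 3: pivot -1/4 → sign −
step 4: row/col 4 already zero → sign 0
signature = (1, 3, 1)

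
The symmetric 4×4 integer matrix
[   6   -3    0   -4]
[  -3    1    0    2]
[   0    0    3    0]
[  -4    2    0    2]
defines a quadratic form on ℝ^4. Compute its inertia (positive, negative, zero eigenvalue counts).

step 0: pivot 6 → sign +
step 1: pivot -1/2 → sign −
step 2: pivot 3 → sign +
step 3: pivot -2/3 → sign −
signature = (2, 2, 0)

Answer: (2, 2, 0)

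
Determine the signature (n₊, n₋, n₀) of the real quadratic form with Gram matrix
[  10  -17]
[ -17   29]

step 0: pivot 10 → sign +
step 1: pivot 1/10 → sign +
signature = (2, 0, 0)

Answer: (2, 0, 0)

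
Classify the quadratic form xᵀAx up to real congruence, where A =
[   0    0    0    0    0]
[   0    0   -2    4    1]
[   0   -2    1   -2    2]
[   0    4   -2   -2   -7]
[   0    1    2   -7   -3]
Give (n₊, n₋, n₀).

Answer: (2, 2, 1)

Derivation:
step 0: pivot 1 → sign +
step 1: pivot -4 → sign −
step 2: pivot -6 → sign −
step 3: pivot 3/4 → sign +
step 4: row/col 4 already zero → sign 0
signature = (2, 2, 1)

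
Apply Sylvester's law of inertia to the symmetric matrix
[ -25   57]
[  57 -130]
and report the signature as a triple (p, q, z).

Answer: (0, 2, 0)

Derivation:
step 0: pivot -25 → sign −
step 1: pivot -1/25 → sign −
signature = (0, 2, 0)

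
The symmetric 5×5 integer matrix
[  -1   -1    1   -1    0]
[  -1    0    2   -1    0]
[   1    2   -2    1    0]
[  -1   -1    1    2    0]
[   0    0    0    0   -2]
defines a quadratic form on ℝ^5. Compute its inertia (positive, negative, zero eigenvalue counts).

step 0: pivot -1 → sign −
step 1: pivot 1 → sign +
step 2: pivot -2 → sign −
step 3: pivot 3 → sign +
step 4: pivot -2 → sign −
signature = (2, 3, 0)

Answer: (2, 3, 0)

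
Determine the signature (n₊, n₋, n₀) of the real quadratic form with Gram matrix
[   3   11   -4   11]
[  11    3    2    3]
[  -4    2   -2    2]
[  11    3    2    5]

Answer: (3, 1, 0)

Derivation:
step 0: pivot 3 → sign +
step 1: pivot -112/3 → sign −
step 2: pivot 3/28 → sign +
step 3: pivot 2 → sign +
signature = (3, 1, 0)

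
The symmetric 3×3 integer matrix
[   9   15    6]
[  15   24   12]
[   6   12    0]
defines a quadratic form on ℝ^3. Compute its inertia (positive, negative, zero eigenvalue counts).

step 0: pivot 9 → sign +
step 1: pivot -1 → sign −
step 2: row/col 2 already zero → sign 0
signature = (1, 1, 1)

Answer: (1, 1, 1)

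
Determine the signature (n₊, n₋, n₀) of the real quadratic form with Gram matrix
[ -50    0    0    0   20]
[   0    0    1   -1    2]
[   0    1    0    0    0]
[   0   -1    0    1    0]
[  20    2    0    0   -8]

step 0: pivot -50 → sign −
step 1: pivot 2 → sign +
step 2: pivot -1/2 → sign −
step 3: pivot 1 → sign +
step 4: row/col 4 already zero → sign 0
signature = (2, 2, 1)

Answer: (2, 2, 1)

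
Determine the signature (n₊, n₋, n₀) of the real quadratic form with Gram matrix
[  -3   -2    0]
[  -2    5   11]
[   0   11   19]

Answer: (1, 2, 0)

Derivation:
step 0: pivot -3 → sign −
step 1: pivot 19/3 → sign +
step 2: pivot -2/19 → sign −
signature = (1, 2, 0)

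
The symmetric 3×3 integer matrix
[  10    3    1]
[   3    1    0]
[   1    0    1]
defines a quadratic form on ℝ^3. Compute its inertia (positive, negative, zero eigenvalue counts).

step 0: pivot 10 → sign +
step 1: pivot 1/10 → sign +
step 2: row/col 2 already zero → sign 0
signature = (2, 0, 1)

Answer: (2, 0, 1)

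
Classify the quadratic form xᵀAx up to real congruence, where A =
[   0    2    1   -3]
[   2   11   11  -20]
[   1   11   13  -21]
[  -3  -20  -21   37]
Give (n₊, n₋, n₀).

step 0: pivot 11 → sign +
step 1: pivot -4/11 → sign −
step 2: pivot 19/4 → sign +
step 3: pivot 3/19 → sign +
signature = (3, 1, 0)

Answer: (3, 1, 0)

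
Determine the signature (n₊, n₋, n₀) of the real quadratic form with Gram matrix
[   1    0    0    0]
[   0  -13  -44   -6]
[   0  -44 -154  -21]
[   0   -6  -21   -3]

Answer: (1, 3, 0)

Derivation:
step 0: pivot 1 → sign +
step 1: pivot -13 → sign −
step 2: pivot -66/13 → sign −
step 3: pivot -3/22 → sign −
signature = (1, 3, 0)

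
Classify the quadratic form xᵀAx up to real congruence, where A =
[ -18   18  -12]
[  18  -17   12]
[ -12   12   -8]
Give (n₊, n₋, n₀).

step 0: pivot -18 → sign −
step 1: pivot 1 → sign +
step 2: row/col 2 already zero → sign 0
signature = (1, 1, 1)

Answer: (1, 1, 1)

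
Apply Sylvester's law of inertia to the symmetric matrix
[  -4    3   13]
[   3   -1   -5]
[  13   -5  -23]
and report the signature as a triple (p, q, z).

step 0: pivot -4 → sign −
step 1: pivot 5/4 → sign +
step 2: pivot 6/5 → sign +
signature = (2, 1, 0)

Answer: (2, 1, 0)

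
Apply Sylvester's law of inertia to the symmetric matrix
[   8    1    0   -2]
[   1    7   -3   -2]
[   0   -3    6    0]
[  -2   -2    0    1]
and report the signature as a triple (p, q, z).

Answer: (3, 1, 0)

Derivation:
step 0: pivot 8 → sign +
step 1: pivot 55/8 → sign +
step 2: pivot 258/55 → sign +
step 3: pivot -3/43 → sign −
signature = (3, 1, 0)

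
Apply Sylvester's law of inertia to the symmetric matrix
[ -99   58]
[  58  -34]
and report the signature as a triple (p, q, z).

step 0: pivot -99 → sign −
step 1: pivot -2/99 → sign −
signature = (0, 2, 0)

Answer: (0, 2, 0)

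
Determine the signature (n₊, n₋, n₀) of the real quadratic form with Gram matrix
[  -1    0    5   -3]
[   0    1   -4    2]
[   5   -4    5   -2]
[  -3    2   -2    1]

step 0: pivot -1 → sign −
step 1: pivot 1 → sign +
step 2: pivot 14 → sign +
step 3: pivot 3/14 → sign +
signature = (3, 1, 0)

Answer: (3, 1, 0)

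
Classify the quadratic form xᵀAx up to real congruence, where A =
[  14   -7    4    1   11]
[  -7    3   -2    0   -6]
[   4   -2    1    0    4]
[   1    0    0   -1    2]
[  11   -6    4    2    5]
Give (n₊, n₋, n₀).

step 0: pivot 14 → sign +
step 1: pivot -1/2 → sign −
step 2: pivot -1/7 → sign −
step 3: pivot 2 → sign +
step 4: pivot -1/2 → sign −
signature = (2, 3, 0)

Answer: (2, 3, 0)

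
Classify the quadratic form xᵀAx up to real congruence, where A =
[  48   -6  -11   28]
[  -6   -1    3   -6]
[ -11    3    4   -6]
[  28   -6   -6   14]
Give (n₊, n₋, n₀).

step 0: pivot 48 → sign +
step 1: pivot -7/4 → sign −
step 2: pivot 251/84 → sign +
step 3: pivot 6/251 → sign +
signature = (3, 1, 0)

Answer: (3, 1, 0)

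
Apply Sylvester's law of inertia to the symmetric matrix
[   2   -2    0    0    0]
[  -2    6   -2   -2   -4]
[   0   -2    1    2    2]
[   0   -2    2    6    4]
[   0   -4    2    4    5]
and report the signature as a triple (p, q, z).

step 0: pivot 2 → sign +
step 1: pivot 4 → sign +
step 2: pivot 5 → sign +
step 3: pivot -1/5 → sign −
step 4: pivot 1 → sign +
signature = (4, 1, 0)

Answer: (4, 1, 0)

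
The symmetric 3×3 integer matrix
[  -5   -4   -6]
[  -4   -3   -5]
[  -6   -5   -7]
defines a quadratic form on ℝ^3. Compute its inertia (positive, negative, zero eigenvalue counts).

Answer: (1, 1, 1)

Derivation:
step 0: pivot -5 → sign −
step 1: pivot 1/5 → sign +
step 2: row/col 2 already zero → sign 0
signature = (1, 1, 1)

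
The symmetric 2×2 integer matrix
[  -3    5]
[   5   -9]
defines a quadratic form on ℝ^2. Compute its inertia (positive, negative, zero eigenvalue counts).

step 0: pivot -3 → sign −
step 1: pivot -2/3 → sign −
signature = (0, 2, 0)

Answer: (0, 2, 0)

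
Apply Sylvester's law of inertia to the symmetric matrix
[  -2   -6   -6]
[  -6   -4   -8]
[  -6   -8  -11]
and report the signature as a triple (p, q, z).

step 0: pivot -2 → sign −
step 1: pivot 14 → sign +
step 2: pivot -1/7 → sign −
signature = (1, 2, 0)

Answer: (1, 2, 0)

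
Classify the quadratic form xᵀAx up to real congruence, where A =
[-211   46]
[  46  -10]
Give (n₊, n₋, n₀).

step 0: pivot -211 → sign −
step 1: pivot 6/211 → sign +
signature = (1, 1, 0)

Answer: (1, 1, 0)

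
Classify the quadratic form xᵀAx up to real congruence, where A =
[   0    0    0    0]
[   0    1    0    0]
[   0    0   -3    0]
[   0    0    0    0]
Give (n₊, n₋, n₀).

Answer: (1, 1, 2)

Derivation:
step 0: pivot 1 → sign +
step 1: pivot -3 → sign −
step 2: row/col 2 already zero → sign 0
step 3: row/col 3 already zero → sign 0
signature = (1, 1, 2)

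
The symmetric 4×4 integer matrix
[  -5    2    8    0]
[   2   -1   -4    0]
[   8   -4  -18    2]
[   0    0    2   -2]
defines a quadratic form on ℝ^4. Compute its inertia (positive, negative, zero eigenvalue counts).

Answer: (0, 3, 1)

Derivation:
step 0: pivot -5 → sign −
step 1: pivot -1/5 → sign −
step 2: pivot -2 → sign −
step 3: row/col 3 already zero → sign 0
signature = (0, 3, 1)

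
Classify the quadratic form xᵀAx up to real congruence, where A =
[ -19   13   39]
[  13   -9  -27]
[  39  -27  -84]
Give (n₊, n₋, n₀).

step 0: pivot -19 → sign −
step 1: pivot -2/19 → sign −
step 2: pivot -3 → sign −
signature = (0, 3, 0)

Answer: (0, 3, 0)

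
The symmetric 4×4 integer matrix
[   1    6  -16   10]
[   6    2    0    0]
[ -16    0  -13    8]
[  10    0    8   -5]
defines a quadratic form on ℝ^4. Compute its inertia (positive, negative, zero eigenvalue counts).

step 0: pivot 1 → sign +
step 1: pivot -34 → sign −
step 2: pivot 35/17 → sign +
step 3: pivot -3/35 → sign −
signature = (2, 2, 0)

Answer: (2, 2, 0)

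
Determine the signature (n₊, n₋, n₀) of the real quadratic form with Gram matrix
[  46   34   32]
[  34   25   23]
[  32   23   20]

step 0: pivot 46 → sign +
step 1: pivot -3/23 → sign −
step 2: pivot 1 → sign +
signature = (2, 1, 0)

Answer: (2, 1, 0)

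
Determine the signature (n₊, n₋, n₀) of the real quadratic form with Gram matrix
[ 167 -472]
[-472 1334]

Answer: (1, 1, 0)

Derivation:
step 0: pivot 167 → sign +
step 1: pivot -6/167 → sign −
signature = (1, 1, 0)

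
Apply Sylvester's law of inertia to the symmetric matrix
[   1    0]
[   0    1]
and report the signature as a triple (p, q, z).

step 0: pivot 1 → sign +
step 1: pivot 1 → sign +
signature = (2, 0, 0)

Answer: (2, 0, 0)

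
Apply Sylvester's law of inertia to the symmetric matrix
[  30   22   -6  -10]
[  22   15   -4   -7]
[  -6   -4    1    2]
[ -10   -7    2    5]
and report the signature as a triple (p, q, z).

step 0: pivot 30 → sign +
step 1: pivot -17/15 → sign −
step 2: pivot -1/17 → sign −
step 3: pivot 2 → sign +
signature = (2, 2, 0)

Answer: (2, 2, 0)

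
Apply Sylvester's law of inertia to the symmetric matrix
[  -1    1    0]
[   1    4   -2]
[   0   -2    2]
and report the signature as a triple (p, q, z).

step 0: pivot -1 → sign −
step 1: pivot 5 → sign +
step 2: pivot 6/5 → sign +
signature = (2, 1, 0)

Answer: (2, 1, 0)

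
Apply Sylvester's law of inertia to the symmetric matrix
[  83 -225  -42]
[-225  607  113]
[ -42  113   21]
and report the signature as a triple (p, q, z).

step 0: pivot 83 → sign +
step 1: pivot -244/83 → sign −
step 2: pivot -1/244 → sign −
signature = (1, 2, 0)

Answer: (1, 2, 0)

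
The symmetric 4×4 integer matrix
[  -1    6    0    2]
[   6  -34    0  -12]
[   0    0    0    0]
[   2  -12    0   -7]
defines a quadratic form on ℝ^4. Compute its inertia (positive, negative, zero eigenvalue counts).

step 0: pivot -1 → sign −
step 1: pivot 2 → sign +
step 2: pivot -3 → sign −
step 3: row/col 3 already zero → sign 0
signature = (1, 2, 1)

Answer: (1, 2, 1)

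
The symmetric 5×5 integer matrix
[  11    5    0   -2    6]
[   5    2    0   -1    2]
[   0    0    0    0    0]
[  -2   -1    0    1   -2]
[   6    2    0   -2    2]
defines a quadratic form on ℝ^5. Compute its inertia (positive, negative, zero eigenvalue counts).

step 0: pivot 11 → sign +
step 1: pivot -3/11 → sign −
step 2: pivot 2/3 → sign +
step 3: row/col 3 already zero → sign 0
step 4: row/col 4 already zero → sign 0
signature = (2, 1, 2)

Answer: (2, 1, 2)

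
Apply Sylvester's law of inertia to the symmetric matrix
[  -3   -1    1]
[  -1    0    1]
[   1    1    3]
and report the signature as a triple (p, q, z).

Answer: (2, 1, 0)

Derivation:
step 0: pivot -3 → sign −
step 1: pivot 1/3 → sign +
step 2: pivot 2 → sign +
signature = (2, 1, 0)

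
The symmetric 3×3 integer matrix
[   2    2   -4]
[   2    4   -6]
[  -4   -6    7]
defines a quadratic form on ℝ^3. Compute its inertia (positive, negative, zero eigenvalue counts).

Answer: (2, 1, 0)

Derivation:
step 0: pivot 2 → sign +
step 1: pivot 2 → sign +
step 2: pivot -3 → sign −
signature = (2, 1, 0)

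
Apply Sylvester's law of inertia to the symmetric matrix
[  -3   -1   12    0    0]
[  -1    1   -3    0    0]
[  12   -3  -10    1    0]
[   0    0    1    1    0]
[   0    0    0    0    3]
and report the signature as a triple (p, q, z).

step 0: pivot -3 → sign −
step 1: pivot 4/3 → sign +
step 2: pivot 5/4 → sign +
step 3: pivot 1/5 → sign +
step 4: pivot 3 → sign +
signature = (4, 1, 0)

Answer: (4, 1, 0)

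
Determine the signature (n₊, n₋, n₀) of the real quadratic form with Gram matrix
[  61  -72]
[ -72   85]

Answer: (2, 0, 0)

Derivation:
step 0: pivot 61 → sign +
step 1: pivot 1/61 → sign +
signature = (2, 0, 0)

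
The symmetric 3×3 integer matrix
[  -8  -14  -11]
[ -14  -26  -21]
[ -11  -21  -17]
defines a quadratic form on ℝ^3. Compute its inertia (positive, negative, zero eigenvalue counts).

Answer: (1, 2, 0)

Derivation:
step 0: pivot -8 → sign −
step 1: pivot -3/2 → sign −
step 2: pivot 1/6 → sign +
signature = (1, 2, 0)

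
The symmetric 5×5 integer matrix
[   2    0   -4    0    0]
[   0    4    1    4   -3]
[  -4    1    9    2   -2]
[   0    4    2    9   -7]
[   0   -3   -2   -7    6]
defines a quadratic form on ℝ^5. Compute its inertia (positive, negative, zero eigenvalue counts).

Answer: (5, 0, 0)

Derivation:
step 0: pivot 2 → sign +
step 1: pivot 4 → sign +
step 2: pivot 3/4 → sign +
step 3: pivot 11/3 → sign +
step 4: pivot 2/11 → sign +
signature = (5, 0, 0)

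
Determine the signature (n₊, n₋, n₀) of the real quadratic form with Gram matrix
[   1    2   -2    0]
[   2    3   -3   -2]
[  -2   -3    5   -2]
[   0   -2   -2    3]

step 0: pivot 1 → sign +
step 1: pivot -1 → sign −
step 2: pivot 2 → sign +
step 3: pivot -1 → sign −
signature = (2, 2, 0)

Answer: (2, 2, 0)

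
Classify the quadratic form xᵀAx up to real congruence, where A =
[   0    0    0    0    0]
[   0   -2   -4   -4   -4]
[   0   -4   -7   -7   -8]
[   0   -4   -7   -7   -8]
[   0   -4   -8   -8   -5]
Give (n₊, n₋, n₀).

Answer: (2, 1, 2)

Derivation:
step 0: pivot -2 → sign −
step 1: pivot 1 → sign +
step 2: pivot 3 → sign +
step 3: row/col 3 already zero → sign 0
step 4: row/col 4 already zero → sign 0
signature = (2, 1, 2)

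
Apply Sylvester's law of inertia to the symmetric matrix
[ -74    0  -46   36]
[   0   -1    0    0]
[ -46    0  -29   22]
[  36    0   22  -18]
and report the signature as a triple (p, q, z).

step 0: pivot -74 → sign −
step 1: pivot -1 → sign −
step 2: pivot -15/37 → sign −
step 3: pivot -2/15 → sign −
signature = (0, 4, 0)

Answer: (0, 4, 0)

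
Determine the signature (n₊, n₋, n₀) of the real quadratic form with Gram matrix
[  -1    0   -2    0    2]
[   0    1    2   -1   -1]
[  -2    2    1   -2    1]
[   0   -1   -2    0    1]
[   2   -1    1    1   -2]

step 0: pivot -1 → sign −
step 1: pivot 1 → sign +
step 2: pivot 1 → sign +
step 3: pivot -1 → sign −
step 4: row/col 4 already zero → sign 0
signature = (2, 2, 1)

Answer: (2, 2, 1)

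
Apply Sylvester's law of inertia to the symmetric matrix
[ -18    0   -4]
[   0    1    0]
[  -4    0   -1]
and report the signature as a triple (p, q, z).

Answer: (1, 2, 0)

Derivation:
step 0: pivot -18 → sign −
step 1: pivot 1 → sign +
step 2: pivot -1/9 → sign −
signature = (1, 2, 0)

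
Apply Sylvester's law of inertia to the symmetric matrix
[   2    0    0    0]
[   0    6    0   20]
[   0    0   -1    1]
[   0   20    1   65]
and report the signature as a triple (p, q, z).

step 0: pivot 2 → sign +
step 1: pivot 6 → sign +
step 2: pivot -1 → sign −
step 3: pivot -2/3 → sign −
signature = (2, 2, 0)

Answer: (2, 2, 0)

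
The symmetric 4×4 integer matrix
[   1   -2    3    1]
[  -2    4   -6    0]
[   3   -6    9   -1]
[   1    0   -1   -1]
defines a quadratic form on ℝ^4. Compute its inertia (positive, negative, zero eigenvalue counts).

step 0: pivot 1 → sign +
step 1: pivot -2 → sign −
step 2: pivot 8 → sign +
step 3: row/col 3 already zero → sign 0
signature = (2, 1, 1)

Answer: (2, 1, 1)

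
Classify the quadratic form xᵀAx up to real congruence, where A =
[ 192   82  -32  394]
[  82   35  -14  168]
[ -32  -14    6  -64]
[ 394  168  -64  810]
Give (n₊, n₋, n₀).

Answer: (2, 2, 0)

Derivation:
step 0: pivot 192 → sign +
step 1: pivot -1/48 → sign −
step 2: pivot 6 → sign +
step 3: pivot -1 → sign −
signature = (2, 2, 0)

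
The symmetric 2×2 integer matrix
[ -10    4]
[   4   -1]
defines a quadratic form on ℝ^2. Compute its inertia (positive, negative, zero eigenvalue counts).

Answer: (1, 1, 0)

Derivation:
step 0: pivot -10 → sign −
step 1: pivot 3/5 → sign +
signature = (1, 1, 0)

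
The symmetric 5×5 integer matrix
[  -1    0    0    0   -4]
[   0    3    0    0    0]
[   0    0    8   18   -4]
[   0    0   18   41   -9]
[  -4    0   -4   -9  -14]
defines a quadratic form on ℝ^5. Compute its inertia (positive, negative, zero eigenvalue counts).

step 0: pivot -1 → sign −
step 1: pivot 3 → sign +
step 2: pivot 8 → sign +
step 3: pivot 1/2 → sign +
step 4: row/col 4 already zero → sign 0
signature = (3, 1, 1)

Answer: (3, 1, 1)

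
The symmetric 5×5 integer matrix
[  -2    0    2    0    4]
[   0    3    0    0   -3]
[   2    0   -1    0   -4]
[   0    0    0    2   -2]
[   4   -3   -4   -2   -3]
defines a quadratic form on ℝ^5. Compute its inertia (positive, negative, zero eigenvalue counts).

Answer: (3, 1, 1)

Derivation:
step 0: pivot -2 → sign −
step 1: pivot 3 → sign +
step 2: pivot 1 → sign +
step 3: pivot 2 → sign +
step 4: row/col 4 already zero → sign 0
signature = (3, 1, 1)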